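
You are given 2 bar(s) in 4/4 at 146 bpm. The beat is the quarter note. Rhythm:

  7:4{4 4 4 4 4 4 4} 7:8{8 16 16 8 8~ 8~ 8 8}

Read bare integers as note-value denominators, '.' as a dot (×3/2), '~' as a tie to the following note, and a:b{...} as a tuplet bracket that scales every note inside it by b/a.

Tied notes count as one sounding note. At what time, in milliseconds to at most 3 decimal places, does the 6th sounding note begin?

1. 0.0ms @ 0 + 234.834ms (4/7)
2. 234.834ms @ 4/7 + 234.834ms (4/7)
3. 469.667ms @ 8/7 + 234.834ms (4/7)
4. 704.501ms @ 12/7 + 234.834ms (4/7)
5. 939.335ms @ 16/7 + 234.834ms (4/7)
6. 1174.168ms @ 20/7 + 234.834ms (4/7)
7. 1409.002ms @ 24/7 + 234.834ms (4/7)
8. 1643.836ms @ 4 + 234.834ms (4/7)
9. 1878.669ms @ 32/7 + 117.417ms (2/7)
10. 1996.086ms @ 34/7 + 117.417ms (2/7)
11. 2113.503ms @ 36/7 + 234.834ms (4/7)
12. 2348.337ms @ 40/7 + 704.501ms (12/7)
13. 3052.838ms @ 52/7 + 234.834ms (4/7)

note 6 onset = 20/7b = 1174.168ms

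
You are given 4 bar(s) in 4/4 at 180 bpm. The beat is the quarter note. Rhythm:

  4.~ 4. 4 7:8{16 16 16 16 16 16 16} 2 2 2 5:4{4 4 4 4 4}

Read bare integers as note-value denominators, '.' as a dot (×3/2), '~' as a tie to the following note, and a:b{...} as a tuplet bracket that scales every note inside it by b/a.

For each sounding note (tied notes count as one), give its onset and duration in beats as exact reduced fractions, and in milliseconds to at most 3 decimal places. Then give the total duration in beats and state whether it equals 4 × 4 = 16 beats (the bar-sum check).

1) 0.0ms=0b +1000.0ms=3b
2) 1000.0ms=3b +333.333ms=1b
3) 1333.333ms=4b +95.238ms=2/7b
4) 1428.571ms=30/7b +95.238ms=2/7b
5) 1523.81ms=32/7b +95.238ms=2/7b
6) 1619.048ms=34/7b +95.238ms=2/7b
7) 1714.286ms=36/7b +95.238ms=2/7b
8) 1809.524ms=38/7b +95.238ms=2/7b
9) 1904.762ms=40/7b +95.238ms=2/7b
10) 2000.0ms=6b +666.667ms=2b
11) 2666.667ms=8b +666.667ms=2b
12) 3333.333ms=10b +666.667ms=2b
13) 4000.0ms=12b +266.667ms=4/5b
14) 4266.667ms=64/5b +266.667ms=4/5b
15) 4533.333ms=68/5b +266.667ms=4/5b
16) 4800.0ms=72/5b +266.667ms=4/5b
17) 5066.667ms=76/5b +266.667ms=4/5b
Σ=16b of 16 (180bpm 4/4) — PASS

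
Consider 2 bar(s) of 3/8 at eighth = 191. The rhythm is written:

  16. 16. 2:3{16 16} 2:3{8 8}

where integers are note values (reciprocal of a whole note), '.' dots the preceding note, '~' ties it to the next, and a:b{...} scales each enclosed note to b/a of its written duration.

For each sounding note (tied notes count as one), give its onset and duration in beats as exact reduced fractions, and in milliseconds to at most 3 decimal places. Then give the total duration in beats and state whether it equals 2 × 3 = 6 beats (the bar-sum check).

1) 0.0ms=0b +235.602ms=3/4b
2) 235.602ms=3/4b +235.602ms=3/4b
3) 471.204ms=3/2b +235.602ms=3/4b
4) 706.806ms=9/4b +235.602ms=3/4b
5) 942.408ms=3b +471.204ms=3/2b
6) 1413.613ms=9/2b +471.204ms=3/2b
Σ=6b of 6 (191bpm 3/8) — PASS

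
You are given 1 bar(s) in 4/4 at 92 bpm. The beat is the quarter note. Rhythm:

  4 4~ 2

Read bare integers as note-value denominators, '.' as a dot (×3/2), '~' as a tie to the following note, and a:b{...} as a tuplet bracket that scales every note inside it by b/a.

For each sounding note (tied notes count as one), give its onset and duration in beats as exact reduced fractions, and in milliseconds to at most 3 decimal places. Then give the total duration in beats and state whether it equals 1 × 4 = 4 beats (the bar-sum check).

1) 0.0ms=0b +652.174ms=1b
2) 652.174ms=1b +1956.522ms=3b
Σ=4b of 4 (92bpm 4/4) — PASS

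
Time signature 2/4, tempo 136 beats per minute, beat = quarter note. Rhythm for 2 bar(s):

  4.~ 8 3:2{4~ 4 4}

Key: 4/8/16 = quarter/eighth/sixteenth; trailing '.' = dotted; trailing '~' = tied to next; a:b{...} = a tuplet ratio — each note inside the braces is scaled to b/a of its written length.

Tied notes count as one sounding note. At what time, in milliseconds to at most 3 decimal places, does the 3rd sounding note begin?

1. 0.0ms @ 0 + 882.353ms (2)
2. 882.353ms @ 2 + 588.235ms (4/3)
3. 1470.588ms @ 10/3 + 294.118ms (2/3)

note 3 onset = 10/3b = 1470.588ms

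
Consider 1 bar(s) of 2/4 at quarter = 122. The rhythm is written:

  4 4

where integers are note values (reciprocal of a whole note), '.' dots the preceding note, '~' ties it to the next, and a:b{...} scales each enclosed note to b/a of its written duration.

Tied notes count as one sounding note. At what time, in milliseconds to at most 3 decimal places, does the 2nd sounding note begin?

1. 0.0ms @ 0 + 491.803ms (1)
2. 491.803ms @ 1 + 491.803ms (1)

note 2 onset = 1b = 491.803ms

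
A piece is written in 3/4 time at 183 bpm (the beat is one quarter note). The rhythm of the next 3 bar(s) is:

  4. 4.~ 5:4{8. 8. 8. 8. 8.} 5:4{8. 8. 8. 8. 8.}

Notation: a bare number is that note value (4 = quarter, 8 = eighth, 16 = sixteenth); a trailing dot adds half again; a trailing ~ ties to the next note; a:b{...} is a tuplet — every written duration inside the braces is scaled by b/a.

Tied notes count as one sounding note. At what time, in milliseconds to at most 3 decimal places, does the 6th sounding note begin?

note 6 onset = 27/5b = 1770.492ms

1. 0.0ms @ 0 + 491.803ms (3/2)
2. 491.803ms @ 3/2 + 688.525ms (21/10)
3. 1180.328ms @ 18/5 + 196.721ms (3/5)
4. 1377.049ms @ 21/5 + 196.721ms (3/5)
5. 1573.77ms @ 24/5 + 196.721ms (3/5)
6. 1770.492ms @ 27/5 + 196.721ms (3/5)
7. 1967.213ms @ 6 + 196.721ms (3/5)
8. 2163.934ms @ 33/5 + 196.721ms (3/5)
9. 2360.656ms @ 36/5 + 196.721ms (3/5)
10. 2557.377ms @ 39/5 + 196.721ms (3/5)
11. 2754.098ms @ 42/5 + 196.721ms (3/5)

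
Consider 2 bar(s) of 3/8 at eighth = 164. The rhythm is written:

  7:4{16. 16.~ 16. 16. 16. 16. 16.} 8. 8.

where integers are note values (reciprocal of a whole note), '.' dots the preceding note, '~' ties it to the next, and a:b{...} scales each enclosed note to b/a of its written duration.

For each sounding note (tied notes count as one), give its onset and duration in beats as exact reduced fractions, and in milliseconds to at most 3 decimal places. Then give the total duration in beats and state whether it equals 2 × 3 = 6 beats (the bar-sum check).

1) 0.0ms=0b +156.794ms=3/7b
2) 156.794ms=3/7b +313.589ms=6/7b
3) 470.383ms=9/7b +156.794ms=3/7b
4) 627.178ms=12/7b +156.794ms=3/7b
5) 783.972ms=15/7b +156.794ms=3/7b
6) 940.767ms=18/7b +156.794ms=3/7b
7) 1097.561ms=3b +548.78ms=3/2b
8) 1646.341ms=9/2b +548.78ms=3/2b
Σ=6b of 6 (164bpm 3/8) — PASS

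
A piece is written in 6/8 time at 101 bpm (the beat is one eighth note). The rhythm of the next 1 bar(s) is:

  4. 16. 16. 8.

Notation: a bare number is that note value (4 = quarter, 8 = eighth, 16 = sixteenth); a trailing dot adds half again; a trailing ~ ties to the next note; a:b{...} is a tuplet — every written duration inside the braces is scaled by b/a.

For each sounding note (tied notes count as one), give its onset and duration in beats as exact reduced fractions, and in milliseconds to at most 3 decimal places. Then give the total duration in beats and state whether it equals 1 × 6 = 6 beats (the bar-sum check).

1) 0.0ms=0b +1782.178ms=3b
2) 1782.178ms=3b +445.545ms=3/4b
3) 2227.723ms=15/4b +445.545ms=3/4b
4) 2673.267ms=9/2b +891.089ms=3/2b
Σ=6b of 6 (101bpm 6/8) — PASS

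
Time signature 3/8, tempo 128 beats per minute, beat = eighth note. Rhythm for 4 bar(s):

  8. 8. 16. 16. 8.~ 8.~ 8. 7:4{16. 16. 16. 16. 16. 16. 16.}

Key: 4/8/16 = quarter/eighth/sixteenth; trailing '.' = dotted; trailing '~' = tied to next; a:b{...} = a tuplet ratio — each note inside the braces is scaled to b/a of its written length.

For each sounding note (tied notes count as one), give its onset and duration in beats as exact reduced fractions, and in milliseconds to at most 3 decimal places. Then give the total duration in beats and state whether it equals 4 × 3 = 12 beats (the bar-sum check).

1) 0.0ms=0b +703.125ms=3/2b
2) 703.125ms=3/2b +703.125ms=3/2b
3) 1406.25ms=3b +351.562ms=3/4b
4) 1757.812ms=15/4b +351.562ms=3/4b
5) 2109.375ms=9/2b +2109.375ms=9/2b
6) 4218.75ms=9b +200.893ms=3/7b
7) 4419.643ms=66/7b +200.893ms=3/7b
8) 4620.536ms=69/7b +200.893ms=3/7b
9) 4821.429ms=72/7b +200.893ms=3/7b
10) 5022.321ms=75/7b +200.893ms=3/7b
11) 5223.214ms=78/7b +200.893ms=3/7b
12) 5424.107ms=81/7b +200.893ms=3/7b
Σ=12b of 12 (128bpm 3/8) — PASS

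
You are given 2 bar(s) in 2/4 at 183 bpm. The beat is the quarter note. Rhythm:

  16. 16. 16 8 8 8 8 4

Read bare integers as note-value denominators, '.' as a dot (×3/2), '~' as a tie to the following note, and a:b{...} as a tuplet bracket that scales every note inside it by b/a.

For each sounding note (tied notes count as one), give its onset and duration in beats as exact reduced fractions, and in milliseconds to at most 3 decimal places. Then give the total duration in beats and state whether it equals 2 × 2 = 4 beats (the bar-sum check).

1) 0.0ms=0b +122.951ms=3/8b
2) 122.951ms=3/8b +122.951ms=3/8b
3) 245.902ms=3/4b +81.967ms=1/4b
4) 327.869ms=1b +163.934ms=1/2b
5) 491.803ms=3/2b +163.934ms=1/2b
6) 655.738ms=2b +163.934ms=1/2b
7) 819.672ms=5/2b +163.934ms=1/2b
8) 983.607ms=3b +327.869ms=1b
Σ=4b of 4 (183bpm 2/4) — PASS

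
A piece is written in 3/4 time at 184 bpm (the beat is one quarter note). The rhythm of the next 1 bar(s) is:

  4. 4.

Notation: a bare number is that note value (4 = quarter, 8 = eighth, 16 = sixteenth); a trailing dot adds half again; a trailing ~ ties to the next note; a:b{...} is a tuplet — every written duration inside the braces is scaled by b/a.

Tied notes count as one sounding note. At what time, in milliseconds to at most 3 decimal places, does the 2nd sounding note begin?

1. 0.0ms @ 0 + 489.13ms (3/2)
2. 489.13ms @ 3/2 + 489.13ms (3/2)

note 2 onset = 3/2b = 489.13ms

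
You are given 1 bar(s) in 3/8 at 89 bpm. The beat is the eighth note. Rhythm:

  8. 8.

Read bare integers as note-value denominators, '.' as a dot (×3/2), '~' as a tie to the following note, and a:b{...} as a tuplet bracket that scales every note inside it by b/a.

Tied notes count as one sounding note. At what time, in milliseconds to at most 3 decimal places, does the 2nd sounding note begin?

note 2 onset = 3/2b = 1011.236ms

1. 0.0ms @ 0 + 1011.236ms (3/2)
2. 1011.236ms @ 3/2 + 1011.236ms (3/2)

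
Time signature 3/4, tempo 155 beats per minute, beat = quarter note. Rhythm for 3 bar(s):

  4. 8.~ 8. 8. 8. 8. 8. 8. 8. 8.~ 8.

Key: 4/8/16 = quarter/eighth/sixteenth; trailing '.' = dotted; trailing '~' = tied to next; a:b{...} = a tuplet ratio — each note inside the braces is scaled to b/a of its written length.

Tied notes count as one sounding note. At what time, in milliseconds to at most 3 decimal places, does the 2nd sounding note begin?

note 2 onset = 3/2b = 580.645ms

1. 0.0ms @ 0 + 580.645ms (3/2)
2. 580.645ms @ 3/2 + 580.645ms (3/2)
3. 1161.29ms @ 3 + 290.323ms (3/4)
4. 1451.613ms @ 15/4 + 290.323ms (3/4)
5. 1741.935ms @ 9/2 + 290.323ms (3/4)
6. 2032.258ms @ 21/4 + 290.323ms (3/4)
7. 2322.581ms @ 6 + 290.323ms (3/4)
8. 2612.903ms @ 27/4 + 290.323ms (3/4)
9. 2903.226ms @ 15/2 + 580.645ms (3/2)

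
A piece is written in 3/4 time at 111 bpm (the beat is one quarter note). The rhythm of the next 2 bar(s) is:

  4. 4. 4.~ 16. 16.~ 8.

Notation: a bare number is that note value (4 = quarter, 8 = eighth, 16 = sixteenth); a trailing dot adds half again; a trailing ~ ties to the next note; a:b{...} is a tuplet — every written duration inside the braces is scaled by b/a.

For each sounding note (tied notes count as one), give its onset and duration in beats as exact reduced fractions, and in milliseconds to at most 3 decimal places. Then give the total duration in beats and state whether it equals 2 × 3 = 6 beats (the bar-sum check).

1) 0.0ms=0b +810.811ms=3/2b
2) 810.811ms=3/2b +810.811ms=3/2b
3) 1621.622ms=3b +1013.514ms=15/8b
4) 2635.135ms=39/8b +608.108ms=9/8b
Σ=6b of 6 (111bpm 3/4) — PASS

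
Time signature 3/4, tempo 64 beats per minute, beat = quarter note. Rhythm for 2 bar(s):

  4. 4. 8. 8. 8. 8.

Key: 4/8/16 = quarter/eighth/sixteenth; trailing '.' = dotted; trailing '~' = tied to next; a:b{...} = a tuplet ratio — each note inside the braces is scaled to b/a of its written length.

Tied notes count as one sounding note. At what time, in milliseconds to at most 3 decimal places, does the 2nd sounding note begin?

1. 0.0ms @ 0 + 1406.25ms (3/2)
2. 1406.25ms @ 3/2 + 1406.25ms (3/2)
3. 2812.5ms @ 3 + 703.125ms (3/4)
4. 3515.625ms @ 15/4 + 703.125ms (3/4)
5. 4218.75ms @ 9/2 + 703.125ms (3/4)
6. 4921.875ms @ 21/4 + 703.125ms (3/4)

note 2 onset = 3/2b = 1406.25ms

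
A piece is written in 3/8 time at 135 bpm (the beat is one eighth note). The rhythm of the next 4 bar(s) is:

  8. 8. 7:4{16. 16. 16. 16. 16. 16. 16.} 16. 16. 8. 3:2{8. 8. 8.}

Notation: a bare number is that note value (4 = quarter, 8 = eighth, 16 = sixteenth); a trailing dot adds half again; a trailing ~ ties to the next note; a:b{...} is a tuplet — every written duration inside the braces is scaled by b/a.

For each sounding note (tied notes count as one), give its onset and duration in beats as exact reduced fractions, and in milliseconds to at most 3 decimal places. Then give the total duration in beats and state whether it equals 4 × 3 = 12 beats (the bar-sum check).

1) 0.0ms=0b +666.667ms=3/2b
2) 666.667ms=3/2b +666.667ms=3/2b
3) 1333.333ms=3b +190.476ms=3/7b
4) 1523.81ms=24/7b +190.476ms=3/7b
5) 1714.286ms=27/7b +190.476ms=3/7b
6) 1904.762ms=30/7b +190.476ms=3/7b
7) 2095.238ms=33/7b +190.476ms=3/7b
8) 2285.714ms=36/7b +190.476ms=3/7b
9) 2476.19ms=39/7b +190.476ms=3/7b
10) 2666.667ms=6b +333.333ms=3/4b
11) 3000.0ms=27/4b +333.333ms=3/4b
12) 3333.333ms=15/2b +666.667ms=3/2b
13) 4000.0ms=9b +444.444ms=1b
14) 4444.444ms=10b +444.444ms=1b
15) 4888.889ms=11b +444.444ms=1b
Σ=12b of 12 (135bpm 3/8) — PASS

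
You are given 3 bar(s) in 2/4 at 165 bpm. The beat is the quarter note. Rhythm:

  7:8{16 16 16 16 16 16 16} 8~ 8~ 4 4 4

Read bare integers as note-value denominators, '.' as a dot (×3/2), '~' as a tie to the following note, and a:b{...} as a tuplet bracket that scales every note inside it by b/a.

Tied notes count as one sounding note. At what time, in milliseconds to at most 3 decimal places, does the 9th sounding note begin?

1. 0.0ms @ 0 + 103.896ms (2/7)
2. 103.896ms @ 2/7 + 103.896ms (2/7)
3. 207.792ms @ 4/7 + 103.896ms (2/7)
4. 311.688ms @ 6/7 + 103.896ms (2/7)
5. 415.584ms @ 8/7 + 103.896ms (2/7)
6. 519.481ms @ 10/7 + 103.896ms (2/7)
7. 623.377ms @ 12/7 + 103.896ms (2/7)
8. 727.273ms @ 2 + 727.273ms (2)
9. 1454.545ms @ 4 + 363.636ms (1)
10. 1818.182ms @ 5 + 363.636ms (1)

note 9 onset = 4b = 1454.545ms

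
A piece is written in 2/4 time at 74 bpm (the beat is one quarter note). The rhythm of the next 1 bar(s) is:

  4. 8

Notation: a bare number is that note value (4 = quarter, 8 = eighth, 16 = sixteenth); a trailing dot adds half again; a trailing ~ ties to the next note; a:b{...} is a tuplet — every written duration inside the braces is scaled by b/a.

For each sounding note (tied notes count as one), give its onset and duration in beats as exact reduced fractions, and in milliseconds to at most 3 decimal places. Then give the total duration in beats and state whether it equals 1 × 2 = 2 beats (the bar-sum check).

1) 0.0ms=0b +1216.216ms=3/2b
2) 1216.216ms=3/2b +405.405ms=1/2b
Σ=2b of 2 (74bpm 2/4) — PASS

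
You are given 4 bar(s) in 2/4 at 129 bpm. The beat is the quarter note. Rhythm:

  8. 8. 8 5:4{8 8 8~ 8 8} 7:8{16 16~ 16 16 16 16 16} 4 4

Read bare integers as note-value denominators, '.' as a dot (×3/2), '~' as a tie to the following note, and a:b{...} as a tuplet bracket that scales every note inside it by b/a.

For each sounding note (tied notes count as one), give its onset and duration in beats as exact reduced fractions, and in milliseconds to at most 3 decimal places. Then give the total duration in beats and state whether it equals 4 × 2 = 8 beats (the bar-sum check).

1) 0.0ms=0b +348.837ms=3/4b
2) 348.837ms=3/4b +348.837ms=3/4b
3) 697.674ms=3/2b +232.558ms=1/2b
4) 930.233ms=2b +186.047ms=2/5b
5) 1116.279ms=12/5b +186.047ms=2/5b
6) 1302.326ms=14/5b +372.093ms=4/5b
7) 1674.419ms=18/5b +186.047ms=2/5b
8) 1860.465ms=4b +132.89ms=2/7b
9) 1993.355ms=30/7b +265.781ms=4/7b
10) 2259.136ms=34/7b +132.89ms=2/7b
11) 2392.027ms=36/7b +132.89ms=2/7b
12) 2524.917ms=38/7b +132.89ms=2/7b
13) 2657.807ms=40/7b +132.89ms=2/7b
14) 2790.698ms=6b +465.116ms=1b
15) 3255.814ms=7b +465.116ms=1b
Σ=8b of 8 (129bpm 2/4) — PASS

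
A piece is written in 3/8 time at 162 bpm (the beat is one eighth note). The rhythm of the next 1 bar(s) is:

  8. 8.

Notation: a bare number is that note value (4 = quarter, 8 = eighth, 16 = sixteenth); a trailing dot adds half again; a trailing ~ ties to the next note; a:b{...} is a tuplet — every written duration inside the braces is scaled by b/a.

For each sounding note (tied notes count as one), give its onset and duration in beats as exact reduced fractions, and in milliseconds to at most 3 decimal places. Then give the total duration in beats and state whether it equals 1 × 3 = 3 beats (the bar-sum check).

1) 0.0ms=0b +555.556ms=3/2b
2) 555.556ms=3/2b +555.556ms=3/2b
Σ=3b of 3 (162bpm 3/8) — PASS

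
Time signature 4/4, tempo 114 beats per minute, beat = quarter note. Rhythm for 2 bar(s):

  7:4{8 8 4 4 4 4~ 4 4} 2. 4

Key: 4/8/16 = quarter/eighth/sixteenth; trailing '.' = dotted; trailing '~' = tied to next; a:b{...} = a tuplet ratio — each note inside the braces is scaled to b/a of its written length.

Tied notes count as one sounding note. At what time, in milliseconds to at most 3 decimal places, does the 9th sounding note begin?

1. 0.0ms @ 0 + 150.376ms (2/7)
2. 150.376ms @ 2/7 + 150.376ms (2/7)
3. 300.752ms @ 4/7 + 300.752ms (4/7)
4. 601.504ms @ 8/7 + 300.752ms (4/7)
5. 902.256ms @ 12/7 + 300.752ms (4/7)
6. 1203.008ms @ 16/7 + 601.504ms (8/7)
7. 1804.511ms @ 24/7 + 300.752ms (4/7)
8. 2105.263ms @ 4 + 1578.947ms (3)
9. 3684.211ms @ 7 + 526.316ms (1)

note 9 onset = 7b = 3684.211ms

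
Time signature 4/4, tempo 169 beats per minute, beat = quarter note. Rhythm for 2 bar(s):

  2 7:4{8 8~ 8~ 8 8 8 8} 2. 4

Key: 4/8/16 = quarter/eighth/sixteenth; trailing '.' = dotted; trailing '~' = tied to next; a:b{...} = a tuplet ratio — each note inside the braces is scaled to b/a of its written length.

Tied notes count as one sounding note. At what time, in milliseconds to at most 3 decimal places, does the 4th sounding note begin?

1. 0.0ms @ 0 + 710.059ms (2)
2. 710.059ms @ 2 + 101.437ms (2/7)
3. 811.496ms @ 16/7 + 304.311ms (6/7)
4. 1115.807ms @ 22/7 + 101.437ms (2/7)
5. 1217.244ms @ 24/7 + 101.437ms (2/7)
6. 1318.681ms @ 26/7 + 101.437ms (2/7)
7. 1420.118ms @ 4 + 1065.089ms (3)
8. 2485.207ms @ 7 + 355.03ms (1)

note 4 onset = 22/7b = 1115.807ms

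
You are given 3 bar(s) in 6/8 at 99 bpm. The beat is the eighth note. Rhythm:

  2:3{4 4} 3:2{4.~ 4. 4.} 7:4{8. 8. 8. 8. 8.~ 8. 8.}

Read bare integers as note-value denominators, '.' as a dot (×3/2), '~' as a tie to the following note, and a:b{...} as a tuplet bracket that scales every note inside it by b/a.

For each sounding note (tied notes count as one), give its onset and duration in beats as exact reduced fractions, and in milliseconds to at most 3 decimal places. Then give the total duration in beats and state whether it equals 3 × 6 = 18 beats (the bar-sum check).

1) 0.0ms=0b +1818.182ms=3b
2) 1818.182ms=3b +1818.182ms=3b
3) 3636.364ms=6b +2424.242ms=4b
4) 6060.606ms=10b +1212.121ms=2b
5) 7272.727ms=12b +519.481ms=6/7b
6) 7792.208ms=90/7b +519.481ms=6/7b
7) 8311.688ms=96/7b +519.481ms=6/7b
8) 8831.169ms=102/7b +519.481ms=6/7b
9) 9350.649ms=108/7b +1038.961ms=12/7b
10) 10389.61ms=120/7b +519.481ms=6/7b
Σ=18b of 18 (99bpm 6/8) — PASS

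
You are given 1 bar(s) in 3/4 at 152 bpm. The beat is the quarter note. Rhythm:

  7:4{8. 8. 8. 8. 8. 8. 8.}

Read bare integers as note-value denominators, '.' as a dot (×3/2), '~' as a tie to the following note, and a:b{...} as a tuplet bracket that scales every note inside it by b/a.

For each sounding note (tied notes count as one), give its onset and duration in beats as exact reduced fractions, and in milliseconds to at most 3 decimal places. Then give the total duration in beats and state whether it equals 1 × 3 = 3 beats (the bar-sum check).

1) 0.0ms=0b +169.173ms=3/7b
2) 169.173ms=3/7b +169.173ms=3/7b
3) 338.346ms=6/7b +169.173ms=3/7b
4) 507.519ms=9/7b +169.173ms=3/7b
5) 676.692ms=12/7b +169.173ms=3/7b
6) 845.865ms=15/7b +169.173ms=3/7b
7) 1015.038ms=18/7b +169.173ms=3/7b
Σ=3b of 3 (152bpm 3/4) — PASS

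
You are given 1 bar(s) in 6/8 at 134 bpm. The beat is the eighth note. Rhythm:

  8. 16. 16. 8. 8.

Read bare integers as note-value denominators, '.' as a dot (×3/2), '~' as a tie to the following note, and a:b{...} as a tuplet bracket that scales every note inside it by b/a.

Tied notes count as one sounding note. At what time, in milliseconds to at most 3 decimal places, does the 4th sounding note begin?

note 4 onset = 3b = 1343.284ms

1. 0.0ms @ 0 + 671.642ms (3/2)
2. 671.642ms @ 3/2 + 335.821ms (3/4)
3. 1007.463ms @ 9/4 + 335.821ms (3/4)
4. 1343.284ms @ 3 + 671.642ms (3/2)
5. 2014.925ms @ 9/2 + 671.642ms (3/2)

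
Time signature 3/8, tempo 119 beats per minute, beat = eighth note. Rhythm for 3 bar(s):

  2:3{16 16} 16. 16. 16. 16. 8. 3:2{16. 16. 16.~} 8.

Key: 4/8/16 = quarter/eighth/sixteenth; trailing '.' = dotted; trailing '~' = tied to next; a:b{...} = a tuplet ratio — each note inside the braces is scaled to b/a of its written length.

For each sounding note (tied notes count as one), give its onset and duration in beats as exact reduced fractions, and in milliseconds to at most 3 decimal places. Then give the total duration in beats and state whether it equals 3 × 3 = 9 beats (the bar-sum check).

1) 0.0ms=0b +378.151ms=3/4b
2) 378.151ms=3/4b +378.151ms=3/4b
3) 756.303ms=3/2b +378.151ms=3/4b
4) 1134.454ms=9/4b +378.151ms=3/4b
5) 1512.605ms=3b +378.151ms=3/4b
6) 1890.756ms=15/4b +378.151ms=3/4b
7) 2268.908ms=9/2b +756.303ms=3/2b
8) 3025.21ms=6b +252.101ms=1/2b
9) 3277.311ms=13/2b +252.101ms=1/2b
10) 3529.412ms=7b +1008.403ms=2b
Σ=9b of 9 (119bpm 3/8) — PASS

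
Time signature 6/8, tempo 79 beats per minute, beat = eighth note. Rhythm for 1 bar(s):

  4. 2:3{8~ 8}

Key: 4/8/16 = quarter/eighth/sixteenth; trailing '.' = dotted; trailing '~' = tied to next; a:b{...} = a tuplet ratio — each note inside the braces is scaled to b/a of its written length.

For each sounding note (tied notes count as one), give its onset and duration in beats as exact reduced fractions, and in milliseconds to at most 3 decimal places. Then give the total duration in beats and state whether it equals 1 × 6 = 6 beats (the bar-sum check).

1) 0.0ms=0b +2278.481ms=3b
2) 2278.481ms=3b +2278.481ms=3b
Σ=6b of 6 (79bpm 6/8) — PASS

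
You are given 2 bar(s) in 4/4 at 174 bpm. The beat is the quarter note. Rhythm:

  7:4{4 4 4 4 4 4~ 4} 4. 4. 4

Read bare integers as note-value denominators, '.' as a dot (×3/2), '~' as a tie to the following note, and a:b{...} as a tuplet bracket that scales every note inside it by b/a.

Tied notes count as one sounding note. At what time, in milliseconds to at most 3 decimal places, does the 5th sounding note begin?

1. 0.0ms @ 0 + 197.044ms (4/7)
2. 197.044ms @ 4/7 + 197.044ms (4/7)
3. 394.089ms @ 8/7 + 197.044ms (4/7)
4. 591.133ms @ 12/7 + 197.044ms (4/7)
5. 788.177ms @ 16/7 + 197.044ms (4/7)
6. 985.222ms @ 20/7 + 394.089ms (8/7)
7. 1379.31ms @ 4 + 517.241ms (3/2)
8. 1896.552ms @ 11/2 + 517.241ms (3/2)
9. 2413.793ms @ 7 + 344.828ms (1)

note 5 onset = 16/7b = 788.177ms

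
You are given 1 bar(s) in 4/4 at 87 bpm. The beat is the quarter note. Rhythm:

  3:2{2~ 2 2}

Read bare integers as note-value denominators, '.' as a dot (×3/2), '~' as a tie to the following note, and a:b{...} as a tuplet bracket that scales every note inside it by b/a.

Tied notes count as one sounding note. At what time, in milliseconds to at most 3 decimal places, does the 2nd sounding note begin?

note 2 onset = 8/3b = 1839.08ms

1. 0.0ms @ 0 + 1839.08ms (8/3)
2. 1839.08ms @ 8/3 + 919.54ms (4/3)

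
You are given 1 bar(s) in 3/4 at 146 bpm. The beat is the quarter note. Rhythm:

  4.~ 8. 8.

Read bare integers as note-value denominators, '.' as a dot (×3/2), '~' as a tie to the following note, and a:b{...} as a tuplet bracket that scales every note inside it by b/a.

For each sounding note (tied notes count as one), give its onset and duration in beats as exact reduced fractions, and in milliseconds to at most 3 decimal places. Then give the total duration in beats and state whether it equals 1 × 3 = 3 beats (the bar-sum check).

1) 0.0ms=0b +924.658ms=9/4b
2) 924.658ms=9/4b +308.219ms=3/4b
Σ=3b of 3 (146bpm 3/4) — PASS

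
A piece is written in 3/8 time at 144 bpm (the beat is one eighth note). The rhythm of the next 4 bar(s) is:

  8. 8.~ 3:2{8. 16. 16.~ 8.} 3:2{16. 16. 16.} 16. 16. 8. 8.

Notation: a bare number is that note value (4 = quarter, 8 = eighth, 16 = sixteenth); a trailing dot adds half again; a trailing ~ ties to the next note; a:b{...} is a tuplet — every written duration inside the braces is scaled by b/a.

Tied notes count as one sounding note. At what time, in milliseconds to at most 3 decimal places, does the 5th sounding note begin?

note 5 onset = 6b = 2500.0ms

1. 0.0ms @ 0 + 625.0ms (3/2)
2. 625.0ms @ 3/2 + 1041.667ms (5/2)
3. 1666.667ms @ 4 + 208.333ms (1/2)
4. 1875.0ms @ 9/2 + 625.0ms (3/2)
5. 2500.0ms @ 6 + 208.333ms (1/2)
6. 2708.333ms @ 13/2 + 208.333ms (1/2)
7. 2916.667ms @ 7 + 208.333ms (1/2)
8. 3125.0ms @ 15/2 + 312.5ms (3/4)
9. 3437.5ms @ 33/4 + 312.5ms (3/4)
10. 3750.0ms @ 9 + 625.0ms (3/2)
11. 4375.0ms @ 21/2 + 625.0ms (3/2)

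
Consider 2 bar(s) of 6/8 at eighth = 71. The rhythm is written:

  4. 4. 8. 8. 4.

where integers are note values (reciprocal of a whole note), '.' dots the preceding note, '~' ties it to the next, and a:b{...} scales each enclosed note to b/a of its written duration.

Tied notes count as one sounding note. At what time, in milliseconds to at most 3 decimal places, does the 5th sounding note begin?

note 5 onset = 9b = 7605.634ms

1. 0.0ms @ 0 + 2535.211ms (3)
2. 2535.211ms @ 3 + 2535.211ms (3)
3. 5070.423ms @ 6 + 1267.606ms (3/2)
4. 6338.028ms @ 15/2 + 1267.606ms (3/2)
5. 7605.634ms @ 9 + 2535.211ms (3)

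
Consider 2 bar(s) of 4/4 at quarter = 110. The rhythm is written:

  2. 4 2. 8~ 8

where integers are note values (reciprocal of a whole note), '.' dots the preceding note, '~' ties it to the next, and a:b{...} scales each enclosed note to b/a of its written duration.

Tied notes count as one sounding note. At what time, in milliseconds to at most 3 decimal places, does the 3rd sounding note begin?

1. 0.0ms @ 0 + 1636.364ms (3)
2. 1636.364ms @ 3 + 545.455ms (1)
3. 2181.818ms @ 4 + 1636.364ms (3)
4. 3818.182ms @ 7 + 545.455ms (1)

note 3 onset = 4b = 2181.818ms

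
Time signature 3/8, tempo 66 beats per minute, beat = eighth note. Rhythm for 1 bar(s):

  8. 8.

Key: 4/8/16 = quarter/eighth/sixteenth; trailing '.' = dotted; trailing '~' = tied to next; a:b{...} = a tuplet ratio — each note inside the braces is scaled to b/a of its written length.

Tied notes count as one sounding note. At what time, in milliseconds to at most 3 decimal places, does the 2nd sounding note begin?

1. 0.0ms @ 0 + 1363.636ms (3/2)
2. 1363.636ms @ 3/2 + 1363.636ms (3/2)

note 2 onset = 3/2b = 1363.636ms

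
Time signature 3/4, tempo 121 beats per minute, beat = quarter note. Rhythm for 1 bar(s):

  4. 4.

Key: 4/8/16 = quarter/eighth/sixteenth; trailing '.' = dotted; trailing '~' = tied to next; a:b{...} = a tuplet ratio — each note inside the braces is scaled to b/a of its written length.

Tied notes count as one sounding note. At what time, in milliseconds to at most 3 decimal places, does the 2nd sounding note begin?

1. 0.0ms @ 0 + 743.802ms (3/2)
2. 743.802ms @ 3/2 + 743.802ms (3/2)

note 2 onset = 3/2b = 743.802ms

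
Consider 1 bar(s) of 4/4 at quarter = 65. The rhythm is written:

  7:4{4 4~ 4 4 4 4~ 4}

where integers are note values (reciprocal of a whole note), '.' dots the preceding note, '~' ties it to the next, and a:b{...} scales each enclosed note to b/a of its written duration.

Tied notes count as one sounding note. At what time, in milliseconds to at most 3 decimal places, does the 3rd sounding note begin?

note 3 onset = 12/7b = 1582.418ms

1. 0.0ms @ 0 + 527.473ms (4/7)
2. 527.473ms @ 4/7 + 1054.945ms (8/7)
3. 1582.418ms @ 12/7 + 527.473ms (4/7)
4. 2109.89ms @ 16/7 + 527.473ms (4/7)
5. 2637.363ms @ 20/7 + 1054.945ms (8/7)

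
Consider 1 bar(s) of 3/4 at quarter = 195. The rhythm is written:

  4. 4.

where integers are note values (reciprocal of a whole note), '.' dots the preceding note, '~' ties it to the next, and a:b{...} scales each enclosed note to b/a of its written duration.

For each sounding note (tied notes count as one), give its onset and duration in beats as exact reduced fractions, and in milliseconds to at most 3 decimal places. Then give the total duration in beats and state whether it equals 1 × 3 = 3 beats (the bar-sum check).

1) 0.0ms=0b +461.538ms=3/2b
2) 461.538ms=3/2b +461.538ms=3/2b
Σ=3b of 3 (195bpm 3/4) — PASS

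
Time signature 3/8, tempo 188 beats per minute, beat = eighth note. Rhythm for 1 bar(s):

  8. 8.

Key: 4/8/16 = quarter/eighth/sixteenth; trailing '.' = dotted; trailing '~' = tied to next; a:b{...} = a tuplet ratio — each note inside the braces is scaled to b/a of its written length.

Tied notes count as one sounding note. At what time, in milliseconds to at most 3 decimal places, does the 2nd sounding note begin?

note 2 onset = 3/2b = 478.723ms

1. 0.0ms @ 0 + 478.723ms (3/2)
2. 478.723ms @ 3/2 + 478.723ms (3/2)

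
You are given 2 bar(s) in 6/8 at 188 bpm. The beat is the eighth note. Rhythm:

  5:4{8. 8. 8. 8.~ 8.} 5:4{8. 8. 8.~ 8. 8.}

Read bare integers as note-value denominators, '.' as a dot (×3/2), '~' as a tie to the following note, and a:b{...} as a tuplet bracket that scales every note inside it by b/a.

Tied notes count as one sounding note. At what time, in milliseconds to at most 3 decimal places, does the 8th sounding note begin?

1. 0.0ms @ 0 + 382.979ms (6/5)
2. 382.979ms @ 6/5 + 382.979ms (6/5)
3. 765.957ms @ 12/5 + 382.979ms (6/5)
4. 1148.936ms @ 18/5 + 765.957ms (12/5)
5. 1914.894ms @ 6 + 382.979ms (6/5)
6. 2297.872ms @ 36/5 + 382.979ms (6/5)
7. 2680.851ms @ 42/5 + 765.957ms (12/5)
8. 3446.809ms @ 54/5 + 382.979ms (6/5)

note 8 onset = 54/5b = 3446.809ms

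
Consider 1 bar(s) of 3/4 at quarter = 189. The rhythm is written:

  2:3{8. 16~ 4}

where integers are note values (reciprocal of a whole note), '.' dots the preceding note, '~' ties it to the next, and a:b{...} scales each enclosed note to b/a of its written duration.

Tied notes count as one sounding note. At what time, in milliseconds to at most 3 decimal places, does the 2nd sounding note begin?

note 2 onset = 9/8b = 357.143ms

1. 0.0ms @ 0 + 357.143ms (9/8)
2. 357.143ms @ 9/8 + 595.238ms (15/8)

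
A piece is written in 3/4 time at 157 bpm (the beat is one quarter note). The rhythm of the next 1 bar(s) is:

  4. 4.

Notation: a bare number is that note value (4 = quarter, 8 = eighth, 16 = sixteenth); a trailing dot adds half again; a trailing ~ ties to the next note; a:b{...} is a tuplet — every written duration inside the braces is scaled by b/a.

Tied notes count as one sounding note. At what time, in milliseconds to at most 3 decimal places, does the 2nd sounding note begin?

note 2 onset = 3/2b = 573.248ms

1. 0.0ms @ 0 + 573.248ms (3/2)
2. 573.248ms @ 3/2 + 573.248ms (3/2)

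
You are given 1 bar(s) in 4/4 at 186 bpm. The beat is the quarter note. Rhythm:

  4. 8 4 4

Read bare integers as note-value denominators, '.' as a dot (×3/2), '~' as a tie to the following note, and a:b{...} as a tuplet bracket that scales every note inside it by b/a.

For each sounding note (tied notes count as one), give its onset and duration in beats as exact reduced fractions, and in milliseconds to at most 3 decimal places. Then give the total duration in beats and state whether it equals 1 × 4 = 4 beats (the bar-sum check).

1) 0.0ms=0b +483.871ms=3/2b
2) 483.871ms=3/2b +161.29ms=1/2b
3) 645.161ms=2b +322.581ms=1b
4) 967.742ms=3b +322.581ms=1b
Σ=4b of 4 (186bpm 4/4) — PASS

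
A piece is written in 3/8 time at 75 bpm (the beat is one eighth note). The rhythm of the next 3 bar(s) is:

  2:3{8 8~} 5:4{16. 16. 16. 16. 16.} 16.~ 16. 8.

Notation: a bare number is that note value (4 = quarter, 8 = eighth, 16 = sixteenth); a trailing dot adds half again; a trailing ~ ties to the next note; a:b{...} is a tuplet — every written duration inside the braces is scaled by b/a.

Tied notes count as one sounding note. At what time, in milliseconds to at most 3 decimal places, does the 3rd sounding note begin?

1. 0.0ms @ 0 + 1200.0ms (3/2)
2. 1200.0ms @ 3/2 + 1680.0ms (21/10)
3. 2880.0ms @ 18/5 + 480.0ms (3/5)
4. 3360.0ms @ 21/5 + 480.0ms (3/5)
5. 3840.0ms @ 24/5 + 480.0ms (3/5)
6. 4320.0ms @ 27/5 + 480.0ms (3/5)
7. 4800.0ms @ 6 + 1200.0ms (3/2)
8. 6000.0ms @ 15/2 + 1200.0ms (3/2)

note 3 onset = 18/5b = 2880.0ms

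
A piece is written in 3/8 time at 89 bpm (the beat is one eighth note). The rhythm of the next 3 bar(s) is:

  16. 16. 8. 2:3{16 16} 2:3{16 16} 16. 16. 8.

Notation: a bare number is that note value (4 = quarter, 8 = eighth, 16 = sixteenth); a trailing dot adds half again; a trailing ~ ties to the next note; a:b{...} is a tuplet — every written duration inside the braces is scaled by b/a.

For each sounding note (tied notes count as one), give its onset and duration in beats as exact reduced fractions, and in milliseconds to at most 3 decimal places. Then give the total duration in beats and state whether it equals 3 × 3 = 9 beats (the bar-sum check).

1) 0.0ms=0b +505.618ms=3/4b
2) 505.618ms=3/4b +505.618ms=3/4b
3) 1011.236ms=3/2b +1011.236ms=3/2b
4) 2022.472ms=3b +505.618ms=3/4b
5) 2528.09ms=15/4b +505.618ms=3/4b
6) 3033.708ms=9/2b +505.618ms=3/4b
7) 3539.326ms=21/4b +505.618ms=3/4b
8) 4044.944ms=6b +505.618ms=3/4b
9) 4550.562ms=27/4b +505.618ms=3/4b
10) 5056.18ms=15/2b +1011.236ms=3/2b
Σ=9b of 9 (89bpm 3/8) — PASS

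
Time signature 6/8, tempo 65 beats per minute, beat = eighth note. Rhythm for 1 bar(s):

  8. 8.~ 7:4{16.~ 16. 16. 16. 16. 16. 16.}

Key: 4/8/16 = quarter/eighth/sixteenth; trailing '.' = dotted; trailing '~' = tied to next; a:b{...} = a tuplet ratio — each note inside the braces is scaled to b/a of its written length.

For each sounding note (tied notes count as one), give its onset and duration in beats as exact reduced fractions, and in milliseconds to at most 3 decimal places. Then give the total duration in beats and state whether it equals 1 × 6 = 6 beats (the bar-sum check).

1) 0.0ms=0b +1384.615ms=3/2b
2) 1384.615ms=3/2b +2175.824ms=33/14b
3) 3560.44ms=27/7b +395.604ms=3/7b
4) 3956.044ms=30/7b +395.604ms=3/7b
5) 4351.648ms=33/7b +395.604ms=3/7b
6) 4747.253ms=36/7b +395.604ms=3/7b
7) 5142.857ms=39/7b +395.604ms=3/7b
Σ=6b of 6 (65bpm 6/8) — PASS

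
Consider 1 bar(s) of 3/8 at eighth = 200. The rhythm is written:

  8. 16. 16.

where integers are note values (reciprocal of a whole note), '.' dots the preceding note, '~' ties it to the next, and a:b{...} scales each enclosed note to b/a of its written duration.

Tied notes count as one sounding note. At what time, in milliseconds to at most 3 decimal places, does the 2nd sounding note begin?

1. 0.0ms @ 0 + 450.0ms (3/2)
2. 450.0ms @ 3/2 + 225.0ms (3/4)
3. 675.0ms @ 9/4 + 225.0ms (3/4)

note 2 onset = 3/2b = 450.0ms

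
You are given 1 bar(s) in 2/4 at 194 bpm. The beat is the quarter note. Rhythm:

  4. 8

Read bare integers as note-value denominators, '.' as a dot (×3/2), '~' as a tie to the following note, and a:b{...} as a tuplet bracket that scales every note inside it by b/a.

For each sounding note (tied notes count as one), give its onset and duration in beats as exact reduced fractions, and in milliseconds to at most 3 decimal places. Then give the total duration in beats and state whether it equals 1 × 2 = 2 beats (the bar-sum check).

1) 0.0ms=0b +463.918ms=3/2b
2) 463.918ms=3/2b +154.639ms=1/2b
Σ=2b of 2 (194bpm 2/4) — PASS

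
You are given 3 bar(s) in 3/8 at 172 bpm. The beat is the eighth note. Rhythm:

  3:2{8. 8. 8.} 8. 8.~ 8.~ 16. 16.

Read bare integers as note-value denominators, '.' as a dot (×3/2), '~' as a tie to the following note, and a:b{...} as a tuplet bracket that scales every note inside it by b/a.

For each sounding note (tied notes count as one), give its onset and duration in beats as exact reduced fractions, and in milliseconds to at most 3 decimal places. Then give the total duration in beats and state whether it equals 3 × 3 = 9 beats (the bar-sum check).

1) 0.0ms=0b +348.837ms=1b
2) 348.837ms=1b +348.837ms=1b
3) 697.674ms=2b +348.837ms=1b
4) 1046.512ms=3b +523.256ms=3/2b
5) 1569.767ms=9/2b +1308.14ms=15/4b
6) 2877.907ms=33/4b +261.628ms=3/4b
Σ=9b of 9 (172bpm 3/8) — PASS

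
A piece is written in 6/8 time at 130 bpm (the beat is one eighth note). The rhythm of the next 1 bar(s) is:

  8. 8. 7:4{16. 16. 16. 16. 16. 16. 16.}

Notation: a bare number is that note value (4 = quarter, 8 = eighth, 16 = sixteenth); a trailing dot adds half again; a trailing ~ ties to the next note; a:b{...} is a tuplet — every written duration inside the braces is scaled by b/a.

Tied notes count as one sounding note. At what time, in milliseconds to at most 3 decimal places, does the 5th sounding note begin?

1. 0.0ms @ 0 + 692.308ms (3/2)
2. 692.308ms @ 3/2 + 692.308ms (3/2)
3. 1384.615ms @ 3 + 197.802ms (3/7)
4. 1582.418ms @ 24/7 + 197.802ms (3/7)
5. 1780.22ms @ 27/7 + 197.802ms (3/7)
6. 1978.022ms @ 30/7 + 197.802ms (3/7)
7. 2175.824ms @ 33/7 + 197.802ms (3/7)
8. 2373.626ms @ 36/7 + 197.802ms (3/7)
9. 2571.429ms @ 39/7 + 197.802ms (3/7)

note 5 onset = 27/7b = 1780.22ms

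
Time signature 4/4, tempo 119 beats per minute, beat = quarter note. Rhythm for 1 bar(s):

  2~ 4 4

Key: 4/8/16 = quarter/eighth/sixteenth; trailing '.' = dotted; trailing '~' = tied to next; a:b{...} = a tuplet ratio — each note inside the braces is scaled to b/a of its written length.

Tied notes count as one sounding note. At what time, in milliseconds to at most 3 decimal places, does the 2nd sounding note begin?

1. 0.0ms @ 0 + 1512.605ms (3)
2. 1512.605ms @ 3 + 504.202ms (1)

note 2 onset = 3b = 1512.605ms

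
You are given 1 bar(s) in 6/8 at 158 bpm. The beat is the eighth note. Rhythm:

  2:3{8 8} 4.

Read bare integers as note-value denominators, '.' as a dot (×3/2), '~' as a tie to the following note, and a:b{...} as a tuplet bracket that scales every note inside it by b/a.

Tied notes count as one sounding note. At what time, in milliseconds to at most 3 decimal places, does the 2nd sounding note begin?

1. 0.0ms @ 0 + 569.62ms (3/2)
2. 569.62ms @ 3/2 + 569.62ms (3/2)
3. 1139.241ms @ 3 + 1139.241ms (3)

note 2 onset = 3/2b = 569.62ms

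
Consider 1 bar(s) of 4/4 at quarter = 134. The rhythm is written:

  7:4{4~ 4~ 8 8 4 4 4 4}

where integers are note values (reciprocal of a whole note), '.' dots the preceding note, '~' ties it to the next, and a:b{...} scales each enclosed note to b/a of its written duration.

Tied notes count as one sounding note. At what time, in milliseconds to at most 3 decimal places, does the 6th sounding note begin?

1. 0.0ms @ 0 + 639.659ms (10/7)
2. 639.659ms @ 10/7 + 127.932ms (2/7)
3. 767.591ms @ 12/7 + 255.864ms (4/7)
4. 1023.454ms @ 16/7 + 255.864ms (4/7)
5. 1279.318ms @ 20/7 + 255.864ms (4/7)
6. 1535.181ms @ 24/7 + 255.864ms (4/7)

note 6 onset = 24/7b = 1535.181ms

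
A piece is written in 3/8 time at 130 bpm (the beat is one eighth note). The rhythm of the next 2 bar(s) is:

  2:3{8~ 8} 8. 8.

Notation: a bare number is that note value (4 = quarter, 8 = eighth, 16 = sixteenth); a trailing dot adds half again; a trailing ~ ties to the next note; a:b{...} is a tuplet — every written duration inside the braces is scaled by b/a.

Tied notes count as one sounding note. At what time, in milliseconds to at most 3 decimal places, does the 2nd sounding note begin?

1. 0.0ms @ 0 + 1384.615ms (3)
2. 1384.615ms @ 3 + 692.308ms (3/2)
3. 2076.923ms @ 9/2 + 692.308ms (3/2)

note 2 onset = 3b = 1384.615ms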